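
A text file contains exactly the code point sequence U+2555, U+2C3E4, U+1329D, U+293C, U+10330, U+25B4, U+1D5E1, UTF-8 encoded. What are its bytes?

E2 95 95 F0 AC 8F A4 F0 93 8A 9D E2 A4 BC F0 90 8C B0 E2 96 B4 F0 9D 97 A1

U+2555: 3-byte form → E2 95 95.
U+2C3E4: 4-byte form → F0 AC 8F A4.
U+1329D: 4-byte form → F0 93 8A 9D.
U+293C: 3-byte form → E2 A4 BC.
U+10330: 4-byte form → F0 90 8C B0.
U+25B4: 3-byte form → E2 96 B4.
U+1D5E1: 4-byte form → F0 9D 97 A1.
Concatenated (25 bytes): E2 95 95 F0 AC 8F A4 F0 93 8A 9D E2 A4 BC F0 90 8C B0 E2 96 B4 F0 9D 97 A1.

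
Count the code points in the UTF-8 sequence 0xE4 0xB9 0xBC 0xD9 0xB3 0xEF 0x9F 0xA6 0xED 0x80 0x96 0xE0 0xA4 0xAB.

Byte at offset 0: 0xE4 = 11100100 → 3-byte char (#1). Advance 3.
Byte at offset 3: 0xD9 = 11011001 → 2-byte char (#2). Advance 2.
Byte at offset 5: 0xEF = 11101111 → 3-byte char (#3). Advance 3.
Byte at offset 8: 0xED = 11101101 → 3-byte char (#4). Advance 3.
Byte at offset 11: 0xE0 = 11100000 → 3-byte char (#5). Advance 3.
Reached end at offset 14 after 5 code points.

5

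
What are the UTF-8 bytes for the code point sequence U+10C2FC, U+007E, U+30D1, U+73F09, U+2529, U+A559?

U+10C2FC: 4-byte form → F4 8C 8B BC.
U+007E: 1-byte form → 7E.
U+30D1: 3-byte form → E3 83 91.
U+73F09: 4-byte form → F1 B3 BC 89.
U+2529: 3-byte form → E2 94 A9.
U+A559: 3-byte form → EA 95 99.
Concatenated (18 bytes): F4 8C 8B BC 7E E3 83 91 F1 B3 BC 89 E2 94 A9 EA 95 99.

F4 8C 8B BC 7E E3 83 91 F1 B3 BC 89 E2 94 A9 EA 95 99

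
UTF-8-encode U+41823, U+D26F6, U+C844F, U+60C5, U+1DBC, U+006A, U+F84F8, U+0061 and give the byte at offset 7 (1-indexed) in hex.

0x9B

1-indexed offset 7 is 0-indexed offset 6.
U+41823 → 4-byte form F1 81 A0 A3 at offsets 0–3.
U+D26F6 → 4-byte form F3 92 9B B6 at offsets 4–7.
Offset 6 falls in char 2's range; it's byte 3 of F3 92 9B B6 = 0x9B.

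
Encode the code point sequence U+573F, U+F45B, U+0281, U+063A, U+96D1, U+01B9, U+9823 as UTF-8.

E5 9C BF EF 91 9B CA 81 D8 BA E9 9B 91 C6 B9 E9 A0 A3

U+573F: 3-byte form → E5 9C BF.
U+F45B: 3-byte form → EF 91 9B.
U+0281: 2-byte form → CA 81.
U+063A: 2-byte form → D8 BA.
U+96D1: 3-byte form → E9 9B 91.
U+01B9: 2-byte form → C6 B9.
U+9823: 3-byte form → E9 A0 A3.
Concatenated (18 bytes): E5 9C BF EF 91 9B CA 81 D8 BA E9 9B 91 C6 B9 E9 A0 A3.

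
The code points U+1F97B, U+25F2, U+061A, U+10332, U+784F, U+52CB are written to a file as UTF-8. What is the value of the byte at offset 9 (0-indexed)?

0xF0

U+1F97B → 4-byte form F0 9F A5 BB at offsets 0–3.
U+25F2 → 3-byte form E2 97 B2 at offsets 4–6.
U+061A → 2-byte form D8 9A at offsets 7–8.
U+10332 → 4-byte form F0 90 8C B2 at offsets 9–12.
Offset 9 falls in char 4's range; it's byte 1 of F0 90 8C B2 = 0xF0.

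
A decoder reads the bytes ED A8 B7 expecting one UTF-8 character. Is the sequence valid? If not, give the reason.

invalid (encodes a surrogate (U+D800–U+DFFF))

Structurally a 3-byte sequence; payload = 0xDA37.
But 0xDA37 is in U+D800–U+DFFF, the surrogate range. Surrogates are not Unicode scalar values and are forbidden in UTF-8.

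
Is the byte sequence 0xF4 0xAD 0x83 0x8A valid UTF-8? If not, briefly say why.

invalid (encodes a value above U+10FFFF)

Leading byte 0xF4 = 11110100 → 4-byte form.
Payload = 0x12D0CA, which exceeds U+10FFFF, the maximum Unicode code point. (Leading bytes F5–FF, or F4 followed by ≥ 0x90, are invalid.)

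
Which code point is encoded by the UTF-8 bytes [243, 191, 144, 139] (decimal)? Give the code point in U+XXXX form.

U+FF40B

Leading byte 0xF3 = 11110011 matches 11110xxx → 4-byte sequence.
Byte 1: 0xF3 = 11110011, payload 011 (3 bits).
Byte 2: 0xBF = 10111111 (10xxxxxx ✓), payload 111111.
Byte 3: 0x90 = 10010000 (10xxxxxx ✓), payload 010000.
Byte 4: 0x8B = 10001011 (10xxxxxx ✓), payload 001011.
Concatenate: 011111111010000001011 = 0xFF40B (21 bits → U+FF40B).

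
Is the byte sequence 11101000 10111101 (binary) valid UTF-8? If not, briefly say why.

invalid (sequence truncated)

Leading byte 0xE8 = 11101000 → 3-byte form, but only 2 bytes are present.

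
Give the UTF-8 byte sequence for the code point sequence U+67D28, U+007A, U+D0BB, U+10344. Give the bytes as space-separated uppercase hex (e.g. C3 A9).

F1 A7 B4 A8 7A ED 82 BB F0 90 8D 84

U+67D28: 4-byte form → F1 A7 B4 A8.
U+007A: 1-byte form → 7A.
U+D0BB: 3-byte form → ED 82 BB.
U+10344: 4-byte form → F0 90 8D 84.
Concatenated (12 bytes): F1 A7 B4 A8 7A ED 82 BB F0 90 8D 84.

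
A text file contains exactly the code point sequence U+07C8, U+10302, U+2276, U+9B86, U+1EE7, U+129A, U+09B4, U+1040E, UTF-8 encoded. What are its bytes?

U+07C8: 2-byte form → DF 88.
U+10302: 4-byte form → F0 90 8C 82.
U+2276: 3-byte form → E2 89 B6.
U+9B86: 3-byte form → E9 AE 86.
U+1EE7: 3-byte form → E1 BB A7.
U+129A: 3-byte form → E1 8A 9A.
U+09B4: 3-byte form → E0 A6 B4.
U+1040E: 4-byte form → F0 90 90 8E.
Concatenated (25 bytes): DF 88 F0 90 8C 82 E2 89 B6 E9 AE 86 E1 BB A7 E1 8A 9A E0 A6 B4 F0 90 90 8E.

DF 88 F0 90 8C 82 E2 89 B6 E9 AE 86 E1 BB A7 E1 8A 9A E0 A6 B4 F0 90 90 8E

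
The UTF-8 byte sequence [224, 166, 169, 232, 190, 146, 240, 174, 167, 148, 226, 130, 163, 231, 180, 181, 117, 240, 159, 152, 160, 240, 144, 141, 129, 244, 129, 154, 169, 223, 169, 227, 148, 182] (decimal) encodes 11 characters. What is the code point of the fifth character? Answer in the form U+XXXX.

Offset 0: leading byte 0xE0 = 11100000 → 3-byte char #1 = E0 A6 A9.
Offset 3: leading byte 0xE8 = 11101000 → 3-byte char #2 = E8 BE 92.
Offset 6: leading byte 0xF0 = 11110000 → 4-byte char #3 = F0 AE A7 94.
Offset 10: leading byte 0xE2 = 11100010 → 3-byte char #4 = E2 82 A3.
Offset 13: leading byte 0xE7 = 11100111 → 3-byte char #5 = E7 B4 B5.
Leading byte 0xE7 = 11100111 matches 1110xxxx → 3-byte sequence.
Byte 1: 0xE7 = 11100111, payload 0111 (4 bits).
Byte 2: 0xB4 = 10110100 (10xxxxxx ✓), payload 110100.
Byte 3: 0xB5 = 10110101 (10xxxxxx ✓), payload 110101.
Concatenate: 0111110100110101 = 0x7D35 (16 bits → U+7D35).

U+7D35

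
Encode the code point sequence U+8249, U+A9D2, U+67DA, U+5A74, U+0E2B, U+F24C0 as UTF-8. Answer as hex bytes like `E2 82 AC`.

E8 89 89 EA A7 92 E6 9F 9A E5 A9 B4 E0 B8 AB F3 B2 93 80

U+8249: 3-byte form → E8 89 89.
U+A9D2: 3-byte form → EA A7 92.
U+67DA: 3-byte form → E6 9F 9A.
U+5A74: 3-byte form → E5 A9 B4.
U+0E2B: 3-byte form → E0 B8 AB.
U+F24C0: 4-byte form → F3 B2 93 80.
Concatenated (19 bytes): E8 89 89 EA A7 92 E6 9F 9A E5 A9 B4 E0 B8 AB F3 B2 93 80.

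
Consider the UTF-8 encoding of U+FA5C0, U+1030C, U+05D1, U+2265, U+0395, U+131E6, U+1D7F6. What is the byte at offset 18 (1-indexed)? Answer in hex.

1-indexed offset 18 is 0-indexed offset 17.
U+FA5C0 → 4-byte form F3 BA 97 80 at offsets 0–3.
U+1030C → 4-byte form F0 90 8C 8C at offsets 4–7.
U+05D1 → 2-byte form D7 91 at offsets 8–9.
U+2265 → 3-byte form E2 89 A5 at offsets 10–12.
U+0395 → 2-byte form CE 95 at offsets 13–14.
U+131E6 → 4-byte form F0 93 87 A6 at offsets 15–18.
Offset 17 falls in char 6's range; it's byte 3 of F0 93 87 A6 = 0x87.

0x87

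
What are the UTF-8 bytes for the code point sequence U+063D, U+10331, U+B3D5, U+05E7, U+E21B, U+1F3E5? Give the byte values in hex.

U+063D: 2-byte form → D8 BD.
U+10331: 4-byte form → F0 90 8C B1.
U+B3D5: 3-byte form → EB 8F 95.
U+05E7: 2-byte form → D7 A7.
U+E21B: 3-byte form → EE 88 9B.
U+1F3E5: 4-byte form → F0 9F 8F A5.
Concatenated (18 bytes): D8 BD F0 90 8C B1 EB 8F 95 D7 A7 EE 88 9B F0 9F 8F A5.

D8 BD F0 90 8C B1 EB 8F 95 D7 A7 EE 88 9B F0 9F 8F A5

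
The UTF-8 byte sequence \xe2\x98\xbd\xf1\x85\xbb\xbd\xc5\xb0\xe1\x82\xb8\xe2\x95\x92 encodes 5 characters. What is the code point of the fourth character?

Offset 0: leading byte 0xE2 = 11100010 → 3-byte char #1 = E2 98 BD.
Offset 3: leading byte 0xF1 = 11110001 → 4-byte char #2 = F1 85 BB BD.
Offset 7: leading byte 0xC5 = 11000101 → 2-byte char #3 = C5 B0.
Offset 9: leading byte 0xE1 = 11100001 → 3-byte char #4 = E1 82 B8.
Leading byte 0xE1 = 11100001 matches 1110xxxx → 3-byte sequence.
Byte 1: 0xE1 = 11100001, payload 0001 (4 bits).
Byte 2: 0x82 = 10000010 (10xxxxxx ✓), payload 000010.
Byte 3: 0xB8 = 10111000 (10xxxxxx ✓), payload 111000.
Concatenate: 0001000010111000 = 0x10B8 (16 bits → U+10B8).

U+10B8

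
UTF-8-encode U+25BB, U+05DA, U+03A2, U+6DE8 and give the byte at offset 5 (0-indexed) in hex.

0xCE

U+25BB → 3-byte form E2 96 BB at offsets 0–2.
U+05DA → 2-byte form D7 9A at offsets 3–4.
U+03A2 → 2-byte form CE A2 at offsets 5–6.
Offset 5 falls in char 3's range; it's byte 1 of CE A2 = 0xCE.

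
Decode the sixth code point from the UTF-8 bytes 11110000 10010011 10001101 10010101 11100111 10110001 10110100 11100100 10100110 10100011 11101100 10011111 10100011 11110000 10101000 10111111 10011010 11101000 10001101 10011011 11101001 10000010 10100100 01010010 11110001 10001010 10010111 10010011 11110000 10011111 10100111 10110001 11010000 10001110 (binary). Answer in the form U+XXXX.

U+835B

Offset 0: leading byte 0xF0 = 11110000 → 4-byte char #1 = F0 93 8D 95.
Offset 4: leading byte 0xE7 = 11100111 → 3-byte char #2 = E7 B1 B4.
Offset 7: leading byte 0xE4 = 11100100 → 3-byte char #3 = E4 A6 A3.
Offset 10: leading byte 0xEC = 11101100 → 3-byte char #4 = EC 9F A3.
Offset 13: leading byte 0xF0 = 11110000 → 4-byte char #5 = F0 A8 BF 9A.
Offset 17: leading byte 0xE8 = 11101000 → 3-byte char #6 = E8 8D 9B.
Leading byte 0xE8 = 11101000 matches 1110xxxx → 3-byte sequence.
Byte 1: 0xE8 = 11101000, payload 1000 (4 bits).
Byte 2: 0x8D = 10001101 (10xxxxxx ✓), payload 001101.
Byte 3: 0x9B = 10011011 (10xxxxxx ✓), payload 011011.
Concatenate: 1000001101011011 = 0x835B (16 bits → U+835B).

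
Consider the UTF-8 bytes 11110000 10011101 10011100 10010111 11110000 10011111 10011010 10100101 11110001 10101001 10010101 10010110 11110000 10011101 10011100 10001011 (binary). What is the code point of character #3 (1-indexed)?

U+69556

Offset 0: leading byte 0xF0 = 11110000 → 4-byte char #1 = F0 9D 9C 97.
Offset 4: leading byte 0xF0 = 11110000 → 4-byte char #2 = F0 9F 9A A5.
Offset 8: leading byte 0xF1 = 11110001 → 4-byte char #3 = F1 A9 95 96.
Leading byte 0xF1 = 11110001 matches 11110xxx → 4-byte sequence.
Byte 1: 0xF1 = 11110001, payload 001 (3 bits).
Byte 2: 0xA9 = 10101001 (10xxxxxx ✓), payload 101001.
Byte 3: 0x95 = 10010101 (10xxxxxx ✓), payload 010101.
Byte 4: 0x96 = 10010110 (10xxxxxx ✓), payload 010110.
Concatenate: 001101001010101010110 = 0x69556 (21 bits → U+69556).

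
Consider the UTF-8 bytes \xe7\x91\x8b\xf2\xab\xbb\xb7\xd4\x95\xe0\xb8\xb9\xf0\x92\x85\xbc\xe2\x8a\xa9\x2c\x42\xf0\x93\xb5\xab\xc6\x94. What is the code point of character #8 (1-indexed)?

U+0042

Offset 0: leading byte 0xE7 = 11100111 → 3-byte char #1 = E7 91 8B.
Offset 3: leading byte 0xF2 = 11110010 → 4-byte char #2 = F2 AB BB B7.
Offset 7: leading byte 0xD4 = 11010100 → 2-byte char #3 = D4 95.
Offset 9: leading byte 0xE0 = 11100000 → 3-byte char #4 = E0 B8 B9.
Offset 12: leading byte 0xF0 = 11110000 → 4-byte char #5 = F0 92 85 BC.
Offset 16: leading byte 0xE2 = 11100010 → 3-byte char #6 = E2 8A A9.
Offset 19: leading byte 0x2C = 00101100 → 1-byte char #7 = 2C.
Offset 20: leading byte 0x42 = 01000010 → 1-byte char #8 = 42.
Leading byte 0x42 = 01000010 matches 0xxxxxxx → 1-byte sequence.
Byte 1: 0x42 = 01000010, payload 1000010 (7 bits).
Concatenate: 1000010 = 0x42 (7 bits → U+0042).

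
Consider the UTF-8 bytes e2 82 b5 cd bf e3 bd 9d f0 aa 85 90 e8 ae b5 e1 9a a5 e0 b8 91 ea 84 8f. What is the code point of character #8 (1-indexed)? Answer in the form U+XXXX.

U+A10F

Offset 0: leading byte 0xE2 = 11100010 → 3-byte char #1 = E2 82 B5.
Offset 3: leading byte 0xCD = 11001101 → 2-byte char #2 = CD BF.
Offset 5: leading byte 0xE3 = 11100011 → 3-byte char #3 = E3 BD 9D.
Offset 8: leading byte 0xF0 = 11110000 → 4-byte char #4 = F0 AA 85 90.
Offset 12: leading byte 0xE8 = 11101000 → 3-byte char #5 = E8 AE B5.
Offset 15: leading byte 0xE1 = 11100001 → 3-byte char #6 = E1 9A A5.
Offset 18: leading byte 0xE0 = 11100000 → 3-byte char #7 = E0 B8 91.
Offset 21: leading byte 0xEA = 11101010 → 3-byte char #8 = EA 84 8F.
Leading byte 0xEA = 11101010 matches 1110xxxx → 3-byte sequence.
Byte 1: 0xEA = 11101010, payload 1010 (4 bits).
Byte 2: 0x84 = 10000100 (10xxxxxx ✓), payload 000100.
Byte 3: 0x8F = 10001111 (10xxxxxx ✓), payload 001111.
Concatenate: 1010000100001111 = 0xA10F (16 bits → U+A10F).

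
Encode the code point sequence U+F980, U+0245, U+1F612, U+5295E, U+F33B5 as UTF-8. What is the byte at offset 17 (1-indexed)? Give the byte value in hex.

1-indexed offset 17 is 0-indexed offset 16.
U+F980 → 3-byte form EF A6 80 at offsets 0–2.
U+0245 → 2-byte form C9 85 at offsets 3–4.
U+1F612 → 4-byte form F0 9F 98 92 at offsets 5–8.
U+5295E → 4-byte form F1 92 A5 9E at offsets 9–12.
U+F33B5 → 4-byte form F3 B3 8E B5 at offsets 13–16.
Offset 16 falls in char 5's range; it's byte 4 of F3 B3 8E B5 = 0xB5.

0xB5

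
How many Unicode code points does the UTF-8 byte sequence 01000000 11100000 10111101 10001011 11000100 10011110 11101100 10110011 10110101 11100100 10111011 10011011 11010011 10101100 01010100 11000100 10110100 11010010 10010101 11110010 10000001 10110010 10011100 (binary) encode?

Byte at offset 0: 0x40 = 01000000 → 1-byte char (#1). Advance 1.
Byte at offset 1: 0xE0 = 11100000 → 3-byte char (#2). Advance 3.
Byte at offset 4: 0xC4 = 11000100 → 2-byte char (#3). Advance 2.
Byte at offset 6: 0xEC = 11101100 → 3-byte char (#4). Advance 3.
Byte at offset 9: 0xE4 = 11100100 → 3-byte char (#5). Advance 3.
Byte at offset 12: 0xD3 = 11010011 → 2-byte char (#6). Advance 2.
Byte at offset 14: 0x54 = 01010100 → 1-byte char (#7). Advance 1.
Byte at offset 15: 0xC4 = 11000100 → 2-byte char (#8). Advance 2.
Byte at offset 17: 0xD2 = 11010010 → 2-byte char (#9). Advance 2.
Byte at offset 19: 0xF2 = 11110010 → 4-byte char (#10). Advance 4.
Reached end at offset 23 after 10 code points.

10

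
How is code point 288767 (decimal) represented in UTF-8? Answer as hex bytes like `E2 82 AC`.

U+467FF = 0x467FF = 288767 decimal. In range U+10000–U+10FFFF → 4-byte form: 11110xxx 10xxxxxx 10xxxxxx 10xxxxxx.
Binary (21 bits): 001000110011111111111.
Split 3+6+6+6: 001 | 000110 | 011111 | 111111.
Byte 1: 11110001 = 0xF1.
Byte 2: 10000110 = 0x86.
Byte 3: 10011111 = 0x9F.
Byte 4: 10111111 = 0xBF.

F1 86 9F BF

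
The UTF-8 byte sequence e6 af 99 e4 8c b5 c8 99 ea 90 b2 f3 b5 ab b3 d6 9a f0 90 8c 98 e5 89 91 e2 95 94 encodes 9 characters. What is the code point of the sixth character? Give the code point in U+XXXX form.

Offset 0: leading byte 0xE6 = 11100110 → 3-byte char #1 = E6 AF 99.
Offset 3: leading byte 0xE4 = 11100100 → 3-byte char #2 = E4 8C B5.
Offset 6: leading byte 0xC8 = 11001000 → 2-byte char #3 = C8 99.
Offset 8: leading byte 0xEA = 11101010 → 3-byte char #4 = EA 90 B2.
Offset 11: leading byte 0xF3 = 11110011 → 4-byte char #5 = F3 B5 AB B3.
Offset 15: leading byte 0xD6 = 11010110 → 2-byte char #6 = D6 9A.
Leading byte 0xD6 = 11010110 matches 110xxxxx → 2-byte sequence.
Byte 1: 0xD6 = 11010110, payload 10110 (5 bits).
Byte 2: 0x9A = 10011010 (10xxxxxx ✓), payload 011010.
Concatenate: 10110011010 = 0x59A (11 bits → U+059A).

U+059A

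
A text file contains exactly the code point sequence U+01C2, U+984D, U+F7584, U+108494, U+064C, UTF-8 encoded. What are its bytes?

C7 82 E9 A1 8D F3 B7 96 84 F4 88 92 94 D9 8C

U+01C2: 2-byte form → C7 82.
U+984D: 3-byte form → E9 A1 8D.
U+F7584: 4-byte form → F3 B7 96 84.
U+108494: 4-byte form → F4 88 92 94.
U+064C: 2-byte form → D9 8C.
Concatenated (15 bytes): C7 82 E9 A1 8D F3 B7 96 84 F4 88 92 94 D9 8C.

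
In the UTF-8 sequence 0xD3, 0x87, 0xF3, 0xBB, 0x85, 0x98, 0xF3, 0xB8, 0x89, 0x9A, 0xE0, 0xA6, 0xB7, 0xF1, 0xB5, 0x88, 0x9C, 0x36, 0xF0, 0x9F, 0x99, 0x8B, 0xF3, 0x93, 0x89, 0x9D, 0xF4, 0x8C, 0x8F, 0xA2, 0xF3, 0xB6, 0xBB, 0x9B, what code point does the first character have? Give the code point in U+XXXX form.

Offset 0: leading byte 0xD3 = 11010011 → 2-byte char #1 = D3 87.
Leading byte 0xD3 = 11010011 matches 110xxxxx → 2-byte sequence.
Byte 1: 0xD3 = 11010011, payload 10011 (5 bits).
Byte 2: 0x87 = 10000111 (10xxxxxx ✓), payload 000111.
Concatenate: 10011000111 = 0x4C7 (11 bits → U+04C7).

U+04C7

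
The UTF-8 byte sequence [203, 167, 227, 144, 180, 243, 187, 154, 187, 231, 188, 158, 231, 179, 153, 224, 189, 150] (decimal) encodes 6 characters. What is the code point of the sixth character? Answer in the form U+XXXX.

Offset 0: leading byte 0xCB = 11001011 → 2-byte char #1 = CB A7.
Offset 2: leading byte 0xE3 = 11100011 → 3-byte char #2 = E3 90 B4.
Offset 5: leading byte 0xF3 = 11110011 → 4-byte char #3 = F3 BB 9A BB.
Offset 9: leading byte 0xE7 = 11100111 → 3-byte char #4 = E7 BC 9E.
Offset 12: leading byte 0xE7 = 11100111 → 3-byte char #5 = E7 B3 99.
Offset 15: leading byte 0xE0 = 11100000 → 3-byte char #6 = E0 BD 96.
Leading byte 0xE0 = 11100000 matches 1110xxxx → 3-byte sequence.
Byte 1: 0xE0 = 11100000, payload 0000 (4 bits).
Byte 2: 0xBD = 10111101 (10xxxxxx ✓), payload 111101.
Byte 3: 0x96 = 10010110 (10xxxxxx ✓), payload 010110.
Concatenate: 0000111101010110 = 0xF56 (16 bits → U+0F56).

U+0F56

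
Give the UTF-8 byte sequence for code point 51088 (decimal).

U+C790 = 0xC790 = 51088 decimal. In range U+0800–U+FFFF → 3-byte form: 1110xxxx 10xxxxxx 10xxxxxx.
Binary (16 bits): 1100011110010000.
Split 4+6+6: 1100 | 011110 | 010000.
Byte 1: 11101100 = 0xEC.
Byte 2: 10011110 = 0x9E.
Byte 3: 10010000 = 0x90.

EC 9E 90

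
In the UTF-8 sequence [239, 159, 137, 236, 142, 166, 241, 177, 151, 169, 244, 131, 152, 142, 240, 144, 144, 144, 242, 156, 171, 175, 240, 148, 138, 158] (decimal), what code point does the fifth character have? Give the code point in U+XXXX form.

U+10410

Offset 0: leading byte 0xEF = 11101111 → 3-byte char #1 = EF 9F 89.
Offset 3: leading byte 0xEC = 11101100 → 3-byte char #2 = EC 8E A6.
Offset 6: leading byte 0xF1 = 11110001 → 4-byte char #3 = F1 B1 97 A9.
Offset 10: leading byte 0xF4 = 11110100 → 4-byte char #4 = F4 83 98 8E.
Offset 14: leading byte 0xF0 = 11110000 → 4-byte char #5 = F0 90 90 90.
Leading byte 0xF0 = 11110000 matches 11110xxx → 4-byte sequence.
Byte 1: 0xF0 = 11110000, payload 000 (3 bits).
Byte 2: 0x90 = 10010000 (10xxxxxx ✓), payload 010000.
Byte 3: 0x90 = 10010000 (10xxxxxx ✓), payload 010000.
Byte 4: 0x90 = 10010000 (10xxxxxx ✓), payload 010000.
Concatenate: 000010000010000010000 = 0x10410 (21 bits → U+10410).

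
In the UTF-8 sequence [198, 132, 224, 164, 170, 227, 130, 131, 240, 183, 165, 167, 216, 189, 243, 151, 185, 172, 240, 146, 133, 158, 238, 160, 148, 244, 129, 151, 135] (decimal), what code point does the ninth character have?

Offset 0: leading byte 0xC6 = 11000110 → 2-byte char #1 = C6 84.
Offset 2: leading byte 0xE0 = 11100000 → 3-byte char #2 = E0 A4 AA.
Offset 5: leading byte 0xE3 = 11100011 → 3-byte char #3 = E3 82 83.
Offset 8: leading byte 0xF0 = 11110000 → 4-byte char #4 = F0 B7 A5 A7.
Offset 12: leading byte 0xD8 = 11011000 → 2-byte char #5 = D8 BD.
Offset 14: leading byte 0xF3 = 11110011 → 4-byte char #6 = F3 97 B9 AC.
Offset 18: leading byte 0xF0 = 11110000 → 4-byte char #7 = F0 92 85 9E.
Offset 22: leading byte 0xEE = 11101110 → 3-byte char #8 = EE A0 94.
Offset 25: leading byte 0xF4 = 11110100 → 4-byte char #9 = F4 81 97 87.
Leading byte 0xF4 = 11110100 matches 11110xxx → 4-byte sequence.
Byte 1: 0xF4 = 11110100, payload 100 (3 bits).
Byte 2: 0x81 = 10000001 (10xxxxxx ✓), payload 000001.
Byte 3: 0x97 = 10010111 (10xxxxxx ✓), payload 010111.
Byte 4: 0x87 = 10000111 (10xxxxxx ✓), payload 000111.
Concatenate: 100000001010111000111 = 0x1015C7 (21 bits → U+1015C7).

U+1015C7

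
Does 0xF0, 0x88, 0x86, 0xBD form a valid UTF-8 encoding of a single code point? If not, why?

invalid (overlong encoding)

Leading byte 0xF0 = 11110000 → 4-byte form.
Continuation bytes all match 10xxxxxx. Payload decodes to 0x81BD.
But 0x81BD < 0x10000, the minimum for a 4-byte sequence — this is an overlong encoding.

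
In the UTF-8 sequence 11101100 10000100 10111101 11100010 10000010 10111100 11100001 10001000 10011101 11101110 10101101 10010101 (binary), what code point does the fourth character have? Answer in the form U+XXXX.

Offset 0: leading byte 0xEC = 11101100 → 3-byte char #1 = EC 84 BD.
Offset 3: leading byte 0xE2 = 11100010 → 3-byte char #2 = E2 82 BC.
Offset 6: leading byte 0xE1 = 11100001 → 3-byte char #3 = E1 88 9D.
Offset 9: leading byte 0xEE = 11101110 → 3-byte char #4 = EE AD 95.
Leading byte 0xEE = 11101110 matches 1110xxxx → 3-byte sequence.
Byte 1: 0xEE = 11101110, payload 1110 (4 bits).
Byte 2: 0xAD = 10101101 (10xxxxxx ✓), payload 101101.
Byte 3: 0x95 = 10010101 (10xxxxxx ✓), payload 010101.
Concatenate: 1110101101010101 = 0xEB55 (16 bits → U+EB55).

U+EB55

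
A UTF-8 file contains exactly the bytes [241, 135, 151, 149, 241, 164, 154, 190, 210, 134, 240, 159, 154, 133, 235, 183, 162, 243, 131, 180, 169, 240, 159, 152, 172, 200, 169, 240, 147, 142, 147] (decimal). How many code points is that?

Byte at offset 0: 0xF1 = 11110001 → 4-byte char (#1). Advance 4.
Byte at offset 4: 0xF1 = 11110001 → 4-byte char (#2). Advance 4.
Byte at offset 8: 0xD2 = 11010010 → 2-byte char (#3). Advance 2.
Byte at offset 10: 0xF0 = 11110000 → 4-byte char (#4). Advance 4.
Byte at offset 14: 0xEB = 11101011 → 3-byte char (#5). Advance 3.
Byte at offset 17: 0xF3 = 11110011 → 4-byte char (#6). Advance 4.
Byte at offset 21: 0xF0 = 11110000 → 4-byte char (#7). Advance 4.
Byte at offset 25: 0xC8 = 11001000 → 2-byte char (#8). Advance 2.
Byte at offset 27: 0xF0 = 11110000 → 4-byte char (#9). Advance 4.
Reached end at offset 31 after 9 code points.

9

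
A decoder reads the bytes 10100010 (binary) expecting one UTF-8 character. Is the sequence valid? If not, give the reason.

invalid (continuation byte with no leading byte)

Byte 0xA2 = 10100010 has the form 10xxxxxx — a continuation byte — but there is no preceding leading byte.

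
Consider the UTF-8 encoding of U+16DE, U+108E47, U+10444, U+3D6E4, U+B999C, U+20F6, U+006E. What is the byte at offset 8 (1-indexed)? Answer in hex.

1-indexed offset 8 is 0-indexed offset 7.
U+16DE → 3-byte form E1 9B 9E at offsets 0–2.
U+108E47 → 4-byte form F4 88 B9 87 at offsets 3–6.
U+10444 → 4-byte form F0 90 91 84 at offsets 7–10.
Offset 7 falls in char 3's range; it's byte 1 of F0 90 91 84 = 0xF0.

0xF0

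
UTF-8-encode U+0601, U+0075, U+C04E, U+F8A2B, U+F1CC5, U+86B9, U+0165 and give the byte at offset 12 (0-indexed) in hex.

0xB3

U+0601 → 2-byte form D8 81 at offsets 0–1.
U+0075 → 1-byte form 75 at offsets 2–2.
U+C04E → 3-byte form EC 81 8E at offsets 3–5.
U+F8A2B → 4-byte form F3 B8 A8 AB at offsets 6–9.
U+F1CC5 → 4-byte form F3 B1 B3 85 at offsets 10–13.
Offset 12 falls in char 5's range; it's byte 3 of F3 B1 B3 85 = 0xB3.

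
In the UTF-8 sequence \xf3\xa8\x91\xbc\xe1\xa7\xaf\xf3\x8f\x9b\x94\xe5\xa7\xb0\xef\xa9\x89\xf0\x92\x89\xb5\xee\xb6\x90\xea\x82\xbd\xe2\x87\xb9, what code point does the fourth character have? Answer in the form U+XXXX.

U+59F0

Offset 0: leading byte 0xF3 = 11110011 → 4-byte char #1 = F3 A8 91 BC.
Offset 4: leading byte 0xE1 = 11100001 → 3-byte char #2 = E1 A7 AF.
Offset 7: leading byte 0xF3 = 11110011 → 4-byte char #3 = F3 8F 9B 94.
Offset 11: leading byte 0xE5 = 11100101 → 3-byte char #4 = E5 A7 B0.
Leading byte 0xE5 = 11100101 matches 1110xxxx → 3-byte sequence.
Byte 1: 0xE5 = 11100101, payload 0101 (4 bits).
Byte 2: 0xA7 = 10100111 (10xxxxxx ✓), payload 100111.
Byte 3: 0xB0 = 10110000 (10xxxxxx ✓), payload 110000.
Concatenate: 0101100111110000 = 0x59F0 (16 bits → U+59F0).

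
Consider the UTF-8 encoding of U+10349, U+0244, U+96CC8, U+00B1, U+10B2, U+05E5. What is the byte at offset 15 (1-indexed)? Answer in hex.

0xB2

1-indexed offset 15 is 0-indexed offset 14.
U+10349 → 4-byte form F0 90 8D 89 at offsets 0–3.
U+0244 → 2-byte form C9 84 at offsets 4–5.
U+96CC8 → 4-byte form F2 96 B3 88 at offsets 6–9.
U+00B1 → 2-byte form C2 B1 at offsets 10–11.
U+10B2 → 3-byte form E1 82 B2 at offsets 12–14.
Offset 14 falls in char 5's range; it's byte 3 of E1 82 B2 = 0xB2.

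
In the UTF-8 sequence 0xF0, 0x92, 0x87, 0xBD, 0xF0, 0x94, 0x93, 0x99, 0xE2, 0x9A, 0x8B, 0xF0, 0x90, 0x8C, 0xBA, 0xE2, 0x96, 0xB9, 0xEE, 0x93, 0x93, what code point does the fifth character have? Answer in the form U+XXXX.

Offset 0: leading byte 0xF0 = 11110000 → 4-byte char #1 = F0 92 87 BD.
Offset 4: leading byte 0xF0 = 11110000 → 4-byte char #2 = F0 94 93 99.
Offset 8: leading byte 0xE2 = 11100010 → 3-byte char #3 = E2 9A 8B.
Offset 11: leading byte 0xF0 = 11110000 → 4-byte char #4 = F0 90 8C BA.
Offset 15: leading byte 0xE2 = 11100010 → 3-byte char #5 = E2 96 B9.
Leading byte 0xE2 = 11100010 matches 1110xxxx → 3-byte sequence.
Byte 1: 0xE2 = 11100010, payload 0010 (4 bits).
Byte 2: 0x96 = 10010110 (10xxxxxx ✓), payload 010110.
Byte 3: 0xB9 = 10111001 (10xxxxxx ✓), payload 111001.
Concatenate: 0010010110111001 = 0x25B9 (16 bits → U+25B9).

U+25B9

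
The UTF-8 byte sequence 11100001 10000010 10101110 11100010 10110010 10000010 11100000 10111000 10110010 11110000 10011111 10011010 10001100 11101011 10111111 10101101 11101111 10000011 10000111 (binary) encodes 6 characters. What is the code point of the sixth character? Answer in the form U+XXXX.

Offset 0: leading byte 0xE1 = 11100001 → 3-byte char #1 = E1 82 AE.
Offset 3: leading byte 0xE2 = 11100010 → 3-byte char #2 = E2 B2 82.
Offset 6: leading byte 0xE0 = 11100000 → 3-byte char #3 = E0 B8 B2.
Offset 9: leading byte 0xF0 = 11110000 → 4-byte char #4 = F0 9F 9A 8C.
Offset 13: leading byte 0xEB = 11101011 → 3-byte char #5 = EB BF AD.
Offset 16: leading byte 0xEF = 11101111 → 3-byte char #6 = EF 83 87.
Leading byte 0xEF = 11101111 matches 1110xxxx → 3-byte sequence.
Byte 1: 0xEF = 11101111, payload 1111 (4 bits).
Byte 2: 0x83 = 10000011 (10xxxxxx ✓), payload 000011.
Byte 3: 0x87 = 10000111 (10xxxxxx ✓), payload 000111.
Concatenate: 1111000011000111 = 0xF0C7 (16 bits → U+F0C7).

U+F0C7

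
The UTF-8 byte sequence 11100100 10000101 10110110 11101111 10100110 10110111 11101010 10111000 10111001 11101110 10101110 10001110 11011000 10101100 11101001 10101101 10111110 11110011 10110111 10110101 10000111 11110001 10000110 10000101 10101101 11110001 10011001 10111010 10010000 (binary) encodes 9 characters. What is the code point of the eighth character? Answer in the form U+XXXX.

U+4616D

Offset 0: leading byte 0xE4 = 11100100 → 3-byte char #1 = E4 85 B6.
Offset 3: leading byte 0xEF = 11101111 → 3-byte char #2 = EF A6 B7.
Offset 6: leading byte 0xEA = 11101010 → 3-byte char #3 = EA B8 B9.
Offset 9: leading byte 0xEE = 11101110 → 3-byte char #4 = EE AE 8E.
Offset 12: leading byte 0xD8 = 11011000 → 2-byte char #5 = D8 AC.
Offset 14: leading byte 0xE9 = 11101001 → 3-byte char #6 = E9 AD BE.
Offset 17: leading byte 0xF3 = 11110011 → 4-byte char #7 = F3 B7 B5 87.
Offset 21: leading byte 0xF1 = 11110001 → 4-byte char #8 = F1 86 85 AD.
Leading byte 0xF1 = 11110001 matches 11110xxx → 4-byte sequence.
Byte 1: 0xF1 = 11110001, payload 001 (3 bits).
Byte 2: 0x86 = 10000110 (10xxxxxx ✓), payload 000110.
Byte 3: 0x85 = 10000101 (10xxxxxx ✓), payload 000101.
Byte 4: 0xAD = 10101101 (10xxxxxx ✓), payload 101101.
Concatenate: 001000110000101101101 = 0x4616D (21 bits → U+4616D).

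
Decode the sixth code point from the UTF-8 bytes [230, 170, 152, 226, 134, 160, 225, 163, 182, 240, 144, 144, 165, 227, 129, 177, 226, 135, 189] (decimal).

Offset 0: leading byte 0xE6 = 11100110 → 3-byte char #1 = E6 AA 98.
Offset 3: leading byte 0xE2 = 11100010 → 3-byte char #2 = E2 86 A0.
Offset 6: leading byte 0xE1 = 11100001 → 3-byte char #3 = E1 A3 B6.
Offset 9: leading byte 0xF0 = 11110000 → 4-byte char #4 = F0 90 90 A5.
Offset 13: leading byte 0xE3 = 11100011 → 3-byte char #5 = E3 81 B1.
Offset 16: leading byte 0xE2 = 11100010 → 3-byte char #6 = E2 87 BD.
Leading byte 0xE2 = 11100010 matches 1110xxxx → 3-byte sequence.
Byte 1: 0xE2 = 11100010, payload 0010 (4 bits).
Byte 2: 0x87 = 10000111 (10xxxxxx ✓), payload 000111.
Byte 3: 0xBD = 10111101 (10xxxxxx ✓), payload 111101.
Concatenate: 0010000111111101 = 0x21FD (16 bits → U+21FD).

U+21FD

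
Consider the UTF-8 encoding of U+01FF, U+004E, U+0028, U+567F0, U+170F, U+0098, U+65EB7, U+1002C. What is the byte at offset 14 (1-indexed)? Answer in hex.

1-indexed offset 14 is 0-indexed offset 13.
U+01FF → 2-byte form C7 BF at offsets 0–1.
U+004E → 1-byte form 4E at offsets 2–2.
U+0028 → 1-byte form 28 at offsets 3–3.
U+567F0 → 4-byte form F1 96 9F B0 at offsets 4–7.
U+170F → 3-byte form E1 9C 8F at offsets 8–10.
U+0098 → 2-byte form C2 98 at offsets 11–12.
U+65EB7 → 4-byte form F1 A5 BA B7 at offsets 13–16.
Offset 13 falls in char 7's range; it's byte 1 of F1 A5 BA B7 = 0xF1.

0xF1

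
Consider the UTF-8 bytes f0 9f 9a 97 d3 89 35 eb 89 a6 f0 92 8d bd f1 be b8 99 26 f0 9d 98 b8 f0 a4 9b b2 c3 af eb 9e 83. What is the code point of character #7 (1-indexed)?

U+0026

Offset 0: leading byte 0xF0 = 11110000 → 4-byte char #1 = F0 9F 9A 97.
Offset 4: leading byte 0xD3 = 11010011 → 2-byte char #2 = D3 89.
Offset 6: leading byte 0x35 = 00110101 → 1-byte char #3 = 35.
Offset 7: leading byte 0xEB = 11101011 → 3-byte char #4 = EB 89 A6.
Offset 10: leading byte 0xF0 = 11110000 → 4-byte char #5 = F0 92 8D BD.
Offset 14: leading byte 0xF1 = 11110001 → 4-byte char #6 = F1 BE B8 99.
Offset 18: leading byte 0x26 = 00100110 → 1-byte char #7 = 26.
Leading byte 0x26 = 00100110 matches 0xxxxxxx → 1-byte sequence.
Byte 1: 0x26 = 00100110, payload 0100110 (7 bits).
Concatenate: 0100110 = 0x26 (7 bits → U+0026).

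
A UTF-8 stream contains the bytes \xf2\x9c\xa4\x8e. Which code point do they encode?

U+9C90E

Leading byte 0xF2 = 11110010 matches 11110xxx → 4-byte sequence.
Byte 1: 0xF2 = 11110010, payload 010 (3 bits).
Byte 2: 0x9C = 10011100 (10xxxxxx ✓), payload 011100.
Byte 3: 0xA4 = 10100100 (10xxxxxx ✓), payload 100100.
Byte 4: 0x8E = 10001110 (10xxxxxx ✓), payload 001110.
Concatenate: 010011100100100001110 = 0x9C90E (21 bits → U+9C90E).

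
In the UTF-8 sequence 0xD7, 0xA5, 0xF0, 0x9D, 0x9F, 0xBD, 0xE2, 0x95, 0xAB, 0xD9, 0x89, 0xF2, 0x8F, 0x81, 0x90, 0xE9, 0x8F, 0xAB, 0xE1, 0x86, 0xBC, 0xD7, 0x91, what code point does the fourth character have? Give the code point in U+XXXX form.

U+0649

Offset 0: leading byte 0xD7 = 11010111 → 2-byte char #1 = D7 A5.
Offset 2: leading byte 0xF0 = 11110000 → 4-byte char #2 = F0 9D 9F BD.
Offset 6: leading byte 0xE2 = 11100010 → 3-byte char #3 = E2 95 AB.
Offset 9: leading byte 0xD9 = 11011001 → 2-byte char #4 = D9 89.
Leading byte 0xD9 = 11011001 matches 110xxxxx → 2-byte sequence.
Byte 1: 0xD9 = 11011001, payload 11001 (5 bits).
Byte 2: 0x89 = 10001001 (10xxxxxx ✓), payload 001001.
Concatenate: 11001001001 = 0x649 (11 bits → U+0649).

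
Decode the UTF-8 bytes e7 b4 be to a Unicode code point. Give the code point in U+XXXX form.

Leading byte 0xE7 = 11100111 matches 1110xxxx → 3-byte sequence.
Byte 1: 0xE7 = 11100111, payload 0111 (4 bits).
Byte 2: 0xB4 = 10110100 (10xxxxxx ✓), payload 110100.
Byte 3: 0xBE = 10111110 (10xxxxxx ✓), payload 111110.
Concatenate: 0111110100111110 = 0x7D3E (16 bits → U+7D3E).

U+7D3E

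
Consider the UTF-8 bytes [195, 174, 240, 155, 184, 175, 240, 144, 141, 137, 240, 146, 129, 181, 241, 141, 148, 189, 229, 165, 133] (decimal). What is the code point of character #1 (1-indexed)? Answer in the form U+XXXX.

Offset 0: leading byte 0xC3 = 11000011 → 2-byte char #1 = C3 AE.
Leading byte 0xC3 = 11000011 matches 110xxxxx → 2-byte sequence.
Byte 1: 0xC3 = 11000011, payload 00011 (5 bits).
Byte 2: 0xAE = 10101110 (10xxxxxx ✓), payload 101110.
Concatenate: 00011101110 = 0xEE (11 bits → U+00EE).

U+00EE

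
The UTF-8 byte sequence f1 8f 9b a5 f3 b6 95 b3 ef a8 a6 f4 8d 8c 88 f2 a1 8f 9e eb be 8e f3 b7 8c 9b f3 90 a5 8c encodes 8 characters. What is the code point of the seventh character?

Offset 0: leading byte 0xF1 = 11110001 → 4-byte char #1 = F1 8F 9B A5.
Offset 4: leading byte 0xF3 = 11110011 → 4-byte char #2 = F3 B6 95 B3.
Offset 8: leading byte 0xEF = 11101111 → 3-byte char #3 = EF A8 A6.
Offset 11: leading byte 0xF4 = 11110100 → 4-byte char #4 = F4 8D 8C 88.
Offset 15: leading byte 0xF2 = 11110010 → 4-byte char #5 = F2 A1 8F 9E.
Offset 19: leading byte 0xEB = 11101011 → 3-byte char #6 = EB BE 8E.
Offset 22: leading byte 0xF3 = 11110011 → 4-byte char #7 = F3 B7 8C 9B.
Leading byte 0xF3 = 11110011 matches 11110xxx → 4-byte sequence.
Byte 1: 0xF3 = 11110011, payload 011 (3 bits).
Byte 2: 0xB7 = 10110111 (10xxxxxx ✓), payload 110111.
Byte 3: 0x8C = 10001100 (10xxxxxx ✓), payload 001100.
Byte 4: 0x9B = 10011011 (10xxxxxx ✓), payload 011011.
Concatenate: 011110111001100011011 = 0xF731B (21 bits → U+F731B).

U+F731B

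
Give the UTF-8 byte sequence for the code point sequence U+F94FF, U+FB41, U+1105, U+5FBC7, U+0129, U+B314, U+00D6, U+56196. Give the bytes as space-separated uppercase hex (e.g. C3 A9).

F3 B9 93 BF EF AD 81 E1 84 85 F1 9F AF 87 C4 A9 EB 8C 94 C3 96 F1 96 86 96

U+F94FF: 4-byte form → F3 B9 93 BF.
U+FB41: 3-byte form → EF AD 81.
U+1105: 3-byte form → E1 84 85.
U+5FBC7: 4-byte form → F1 9F AF 87.
U+0129: 2-byte form → C4 A9.
U+B314: 3-byte form → EB 8C 94.
U+00D6: 2-byte form → C3 96.
U+56196: 4-byte form → F1 96 86 96.
Concatenated (25 bytes): F3 B9 93 BF EF AD 81 E1 84 85 F1 9F AF 87 C4 A9 EB 8C 94 C3 96 F1 96 86 96.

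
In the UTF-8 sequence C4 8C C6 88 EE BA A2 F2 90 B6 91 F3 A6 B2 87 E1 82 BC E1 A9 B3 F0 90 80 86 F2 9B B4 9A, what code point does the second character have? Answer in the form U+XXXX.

Offset 0: leading byte 0xC4 = 11000100 → 2-byte char #1 = C4 8C.
Offset 2: leading byte 0xC6 = 11000110 → 2-byte char #2 = C6 88.
Leading byte 0xC6 = 11000110 matches 110xxxxx → 2-byte sequence.
Byte 1: 0xC6 = 11000110, payload 00110 (5 bits).
Byte 2: 0x88 = 10001000 (10xxxxxx ✓), payload 001000.
Concatenate: 00110001000 = 0x188 (11 bits → U+0188).

U+0188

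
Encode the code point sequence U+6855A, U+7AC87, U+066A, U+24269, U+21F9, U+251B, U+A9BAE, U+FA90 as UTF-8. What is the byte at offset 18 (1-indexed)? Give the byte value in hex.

0xE2

1-indexed offset 18 is 0-indexed offset 17.
U+6855A → 4-byte form F1 A8 95 9A at offsets 0–3.
U+7AC87 → 4-byte form F1 BA B2 87 at offsets 4–7.
U+066A → 2-byte form D9 AA at offsets 8–9.
U+24269 → 4-byte form F0 A4 89 A9 at offsets 10–13.
U+21F9 → 3-byte form E2 87 B9 at offsets 14–16.
U+251B → 3-byte form E2 94 9B at offsets 17–19.
Offset 17 falls in char 6's range; it's byte 1 of E2 94 9B = 0xE2.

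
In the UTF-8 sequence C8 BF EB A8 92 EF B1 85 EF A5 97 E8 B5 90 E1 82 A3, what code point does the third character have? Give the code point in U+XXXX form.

U+FC45

Offset 0: leading byte 0xC8 = 11001000 → 2-byte char #1 = C8 BF.
Offset 2: leading byte 0xEB = 11101011 → 3-byte char #2 = EB A8 92.
Offset 5: leading byte 0xEF = 11101111 → 3-byte char #3 = EF B1 85.
Leading byte 0xEF = 11101111 matches 1110xxxx → 3-byte sequence.
Byte 1: 0xEF = 11101111, payload 1111 (4 bits).
Byte 2: 0xB1 = 10110001 (10xxxxxx ✓), payload 110001.
Byte 3: 0x85 = 10000101 (10xxxxxx ✓), payload 000101.
Concatenate: 1111110001000101 = 0xFC45 (16 bits → U+FC45).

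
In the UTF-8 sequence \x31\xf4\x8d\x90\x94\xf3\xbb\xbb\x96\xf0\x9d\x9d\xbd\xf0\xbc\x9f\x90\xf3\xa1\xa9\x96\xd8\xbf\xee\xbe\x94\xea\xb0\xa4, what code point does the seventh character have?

Offset 0: leading byte 0x31 = 00110001 → 1-byte char #1 = 31.
Offset 1: leading byte 0xF4 = 11110100 → 4-byte char #2 = F4 8D 90 94.
Offset 5: leading byte 0xF3 = 11110011 → 4-byte char #3 = F3 BB BB 96.
Offset 9: leading byte 0xF0 = 11110000 → 4-byte char #4 = F0 9D 9D BD.
Offset 13: leading byte 0xF0 = 11110000 → 4-byte char #5 = F0 BC 9F 90.
Offset 17: leading byte 0xF3 = 11110011 → 4-byte char #6 = F3 A1 A9 96.
Offset 21: leading byte 0xD8 = 11011000 → 2-byte char #7 = D8 BF.
Leading byte 0xD8 = 11011000 matches 110xxxxx → 2-byte sequence.
Byte 1: 0xD8 = 11011000, payload 11000 (5 bits).
Byte 2: 0xBF = 10111111 (10xxxxxx ✓), payload 111111.
Concatenate: 11000111111 = 0x63F (11 bits → U+063F).

U+063F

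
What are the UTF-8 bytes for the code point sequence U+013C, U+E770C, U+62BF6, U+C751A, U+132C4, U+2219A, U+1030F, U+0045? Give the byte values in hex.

U+013C: 2-byte form → C4 BC.
U+E770C: 4-byte form → F3 A7 9C 8C.
U+62BF6: 4-byte form → F1 A2 AF B6.
U+C751A: 4-byte form → F3 87 94 9A.
U+132C4: 4-byte form → F0 93 8B 84.
U+2219A: 4-byte form → F0 A2 86 9A.
U+1030F: 4-byte form → F0 90 8C 8F.
U+0045: 1-byte form → 45.
Concatenated (27 bytes): C4 BC F3 A7 9C 8C F1 A2 AF B6 F3 87 94 9A F0 93 8B 84 F0 A2 86 9A F0 90 8C 8F 45.

C4 BC F3 A7 9C 8C F1 A2 AF B6 F3 87 94 9A F0 93 8B 84 F0 A2 86 9A F0 90 8C 8F 45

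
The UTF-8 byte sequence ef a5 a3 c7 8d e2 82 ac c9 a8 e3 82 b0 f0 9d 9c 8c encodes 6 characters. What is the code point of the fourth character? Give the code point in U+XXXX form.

Offset 0: leading byte 0xEF = 11101111 → 3-byte char #1 = EF A5 A3.
Offset 3: leading byte 0xC7 = 11000111 → 2-byte char #2 = C7 8D.
Offset 5: leading byte 0xE2 = 11100010 → 3-byte char #3 = E2 82 AC.
Offset 8: leading byte 0xC9 = 11001001 → 2-byte char #4 = C9 A8.
Leading byte 0xC9 = 11001001 matches 110xxxxx → 2-byte sequence.
Byte 1: 0xC9 = 11001001, payload 01001 (5 bits).
Byte 2: 0xA8 = 10101000 (10xxxxxx ✓), payload 101000.
Concatenate: 01001101000 = 0x268 (11 bits → U+0268).

U+0268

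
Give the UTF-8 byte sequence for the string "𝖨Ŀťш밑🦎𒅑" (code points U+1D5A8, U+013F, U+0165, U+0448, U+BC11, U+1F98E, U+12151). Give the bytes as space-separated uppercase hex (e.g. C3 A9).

U+1D5A8: 4-byte form → F0 9D 96 A8.
U+013F: 2-byte form → C4 BF.
U+0165: 2-byte form → C5 A5.
U+0448: 2-byte form → D1 88.
U+BC11: 3-byte form → EB B0 91.
U+1F98E: 4-byte form → F0 9F A6 8E.
U+12151: 4-byte form → F0 92 85 91.
Concatenated (21 bytes): F0 9D 96 A8 C4 BF C5 A5 D1 88 EB B0 91 F0 9F A6 8E F0 92 85 91.

F0 9D 96 A8 C4 BF C5 A5 D1 88 EB B0 91 F0 9F A6 8E F0 92 85 91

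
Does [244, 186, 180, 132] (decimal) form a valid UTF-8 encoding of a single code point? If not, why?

invalid (encodes a value above U+10FFFF)

Leading byte 0xF4 = 11110100 → 4-byte form.
Payload = 0x13AD04, which exceeds U+10FFFF, the maximum Unicode code point. (Leading bytes F5–FF, or F4 followed by ≥ 0x90, are invalid.)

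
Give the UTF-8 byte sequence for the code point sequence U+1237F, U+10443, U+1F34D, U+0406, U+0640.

U+1237F: 4-byte form → F0 92 8D BF.
U+10443: 4-byte form → F0 90 91 83.
U+1F34D: 4-byte form → F0 9F 8D 8D.
U+0406: 2-byte form → D0 86.
U+0640: 2-byte form → D9 80.
Concatenated (16 bytes): F0 92 8D BF F0 90 91 83 F0 9F 8D 8D D0 86 D9 80.

F0 92 8D BF F0 90 91 83 F0 9F 8D 8D D0 86 D9 80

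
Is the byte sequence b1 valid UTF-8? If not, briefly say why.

Byte 0xB1 = 10110001 has the form 10xxxxxx — a continuation byte — but there is no preceding leading byte.

invalid (continuation byte with no leading byte)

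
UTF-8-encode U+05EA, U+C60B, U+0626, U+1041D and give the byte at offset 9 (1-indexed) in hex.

0x90

1-indexed offset 9 is 0-indexed offset 8.
U+05EA → 2-byte form D7 AA at offsets 0–1.
U+C60B → 3-byte form EC 98 8B at offsets 2–4.
U+0626 → 2-byte form D8 A6 at offsets 5–6.
U+1041D → 4-byte form F0 90 90 9D at offsets 7–10.
Offset 8 falls in char 4's range; it's byte 2 of F0 90 90 9D = 0x90.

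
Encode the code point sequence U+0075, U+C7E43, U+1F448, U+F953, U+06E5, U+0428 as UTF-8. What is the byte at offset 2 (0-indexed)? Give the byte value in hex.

U+0075 → 1-byte form 75 at offsets 0–0.
U+C7E43 → 4-byte form F3 87 B9 83 at offsets 1–4.
Offset 2 falls in char 2's range; it's byte 2 of F3 87 B9 83 = 0x87.

0x87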